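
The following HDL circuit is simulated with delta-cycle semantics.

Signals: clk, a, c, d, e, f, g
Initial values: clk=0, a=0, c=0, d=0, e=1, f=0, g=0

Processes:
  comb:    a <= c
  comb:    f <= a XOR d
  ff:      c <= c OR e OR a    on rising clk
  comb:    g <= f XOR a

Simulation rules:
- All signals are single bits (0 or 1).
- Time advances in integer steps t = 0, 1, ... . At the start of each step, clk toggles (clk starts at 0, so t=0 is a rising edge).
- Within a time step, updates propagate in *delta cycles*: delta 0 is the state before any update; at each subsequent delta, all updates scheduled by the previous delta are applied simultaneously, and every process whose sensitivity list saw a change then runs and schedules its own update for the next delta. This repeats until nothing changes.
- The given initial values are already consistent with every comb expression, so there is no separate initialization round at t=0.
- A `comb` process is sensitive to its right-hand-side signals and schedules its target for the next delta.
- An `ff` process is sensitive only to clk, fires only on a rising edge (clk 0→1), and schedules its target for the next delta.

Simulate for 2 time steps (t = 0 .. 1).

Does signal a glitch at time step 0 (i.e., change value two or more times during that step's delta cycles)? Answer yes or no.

[bits: c,clk,a,g,e,d,f]
t=0: Δ0=0000100 Δ1=0100100 Δ2=1100100 Δ3=1110100 Δ4=1111101 Δ5=1110101 | 5Δ
t=1: Δ0=1110101 Δ1=1010101 | 1Δ

no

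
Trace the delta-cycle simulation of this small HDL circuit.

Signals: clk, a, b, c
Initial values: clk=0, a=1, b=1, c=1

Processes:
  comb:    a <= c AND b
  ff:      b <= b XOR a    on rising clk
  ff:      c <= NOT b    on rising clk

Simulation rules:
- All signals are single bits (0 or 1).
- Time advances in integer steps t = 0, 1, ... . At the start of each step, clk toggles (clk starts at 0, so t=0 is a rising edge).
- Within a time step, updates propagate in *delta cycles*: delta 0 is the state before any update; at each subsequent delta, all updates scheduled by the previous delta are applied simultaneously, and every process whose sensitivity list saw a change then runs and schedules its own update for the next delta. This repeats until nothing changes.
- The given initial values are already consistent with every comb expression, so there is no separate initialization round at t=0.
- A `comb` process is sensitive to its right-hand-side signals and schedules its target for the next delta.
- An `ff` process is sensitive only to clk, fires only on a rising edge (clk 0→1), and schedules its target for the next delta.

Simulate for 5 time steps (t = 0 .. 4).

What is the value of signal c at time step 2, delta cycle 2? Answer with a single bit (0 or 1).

t0.Δ0 clk=0 c=1 b=1 a=1
t0.Δ1 clk=1 c=1 b=1 a=1
t0.Δ2 clk=1 c=0 b=0 a=1
t0.Δ3 clk=1 c=0 b=0 a=0
t1.Δ0 clk=1 c=0 b=0 a=0
t1.Δ1 clk=0 c=0 b=0 a=0
t2.Δ0 clk=0 c=0 b=0 a=0
t2.Δ1 clk=1 c=0 b=0 a=0
t2.Δ2 clk=1 c=1 b=0 a=0
t3.Δ0 clk=1 c=1 b=0 a=0
t3.Δ1 clk=0 c=1 b=0 a=0
t4.Δ0 clk=0 c=1 b=0 a=0
t4.Δ1 clk=1 c=1 b=0 a=0

1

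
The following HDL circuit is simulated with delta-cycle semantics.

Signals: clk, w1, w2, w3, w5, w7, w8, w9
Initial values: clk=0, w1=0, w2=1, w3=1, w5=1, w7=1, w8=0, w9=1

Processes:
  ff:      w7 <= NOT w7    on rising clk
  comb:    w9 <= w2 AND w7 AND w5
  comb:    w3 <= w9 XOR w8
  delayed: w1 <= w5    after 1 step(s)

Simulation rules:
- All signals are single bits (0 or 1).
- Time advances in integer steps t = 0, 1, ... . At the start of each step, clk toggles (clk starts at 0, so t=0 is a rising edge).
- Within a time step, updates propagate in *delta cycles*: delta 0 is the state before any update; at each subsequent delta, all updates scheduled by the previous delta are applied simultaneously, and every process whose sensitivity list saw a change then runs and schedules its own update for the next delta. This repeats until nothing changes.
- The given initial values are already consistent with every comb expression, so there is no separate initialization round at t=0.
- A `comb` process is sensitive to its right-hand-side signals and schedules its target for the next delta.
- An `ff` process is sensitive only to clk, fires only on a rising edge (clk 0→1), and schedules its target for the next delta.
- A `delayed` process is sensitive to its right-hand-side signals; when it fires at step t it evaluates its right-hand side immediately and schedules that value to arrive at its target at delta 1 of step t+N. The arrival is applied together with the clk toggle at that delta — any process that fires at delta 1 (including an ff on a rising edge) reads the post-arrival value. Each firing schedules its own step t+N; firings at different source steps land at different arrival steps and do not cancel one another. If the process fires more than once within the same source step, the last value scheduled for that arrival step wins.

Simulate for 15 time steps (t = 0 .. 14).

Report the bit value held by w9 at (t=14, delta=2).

t0.Δ0 w7=1 w5=1 clk=0 w3=1 w2=1 w9=1 w1=0 w8=0
t0.Δ1 w7=1 w5=1 clk=1 w3=1 w2=1 w9=1 w1=0 w8=0
t0.Δ2 w7=0 w5=1 clk=1 w3=1 w2=1 w9=1 w1=0 w8=0
t0.Δ3 w7=0 w5=1 clk=1 w3=1 w2=1 w9=0 w1=0 w8=0
t0.Δ4 w7=0 w5=1 clk=1 w3=0 w2=1 w9=0 w1=0 w8=0
t1.Δ0 w7=0 w5=1 clk=1 w3=0 w2=1 w9=0 w1=0 w8=0
t1.Δ1 w7=0 w5=1 clk=0 w3=0 w2=1 w9=0 w1=0 w8=0
t2.Δ0 w7=0 w5=1 clk=0 w3=0 w2=1 w9=0 w1=0 w8=0
t2.Δ1 w7=0 w5=1 clk=1 w3=0 w2=1 w9=0 w1=0 w8=0
t2.Δ2 w7=1 w5=1 clk=1 w3=0 w2=1 w9=0 w1=0 w8=0
t2.Δ3 w7=1 w5=1 clk=1 w3=0 w2=1 w9=1 w1=0 w8=0
t2.Δ4 w7=1 w5=1 clk=1 w3=1 w2=1 w9=1 w1=0 w8=0
t3.Δ0 w7=1 w5=1 clk=1 w3=1 w2=1 w9=1 w1=0 w8=0
t3.Δ1 w7=1 w5=1 clk=0 w3=1 w2=1 w9=1 w1=0 w8=0
t4.Δ0 w7=1 w5=1 clk=0 w3=1 w2=1 w9=1 w1=0 w8=0
t4.Δ1 w7=1 w5=1 clk=1 w3=1 w2=1 w9=1 w1=0 w8=0
t4.Δ2 w7=0 w5=1 clk=1 w3=1 w2=1 w9=1 w1=0 w8=0
t4.Δ3 w7=0 w5=1 clk=1 w3=1 w2=1 w9=0 w1=0 w8=0
t4.Δ4 w7=0 w5=1 clk=1 w3=0 w2=1 w9=0 w1=0 w8=0
t5.Δ0 w7=0 w5=1 clk=1 w3=0 w2=1 w9=0 w1=0 w8=0
t5.Δ1 w7=0 w5=1 clk=0 w3=0 w2=1 w9=0 w1=0 w8=0
t6.Δ0 w7=0 w5=1 clk=0 w3=0 w2=1 w9=0 w1=0 w8=0
t6.Δ1 w7=0 w5=1 clk=1 w3=0 w2=1 w9=0 w1=0 w8=0
t6.Δ2 w7=1 w5=1 clk=1 w3=0 w2=1 w9=0 w1=0 w8=0
t6.Δ3 w7=1 w5=1 clk=1 w3=0 w2=1 w9=1 w1=0 w8=0
t6.Δ4 w7=1 w5=1 clk=1 w3=1 w2=1 w9=1 w1=0 w8=0
t7.Δ0 w7=1 w5=1 clk=1 w3=1 w2=1 w9=1 w1=0 w8=0
t7.Δ1 w7=1 w5=1 clk=0 w3=1 w2=1 w9=1 w1=0 w8=0
t8.Δ0 w7=1 w5=1 clk=0 w3=1 w2=1 w9=1 w1=0 w8=0
t8.Δ1 w7=1 w5=1 clk=1 w3=1 w2=1 w9=1 w1=0 w8=0
t8.Δ2 w7=0 w5=1 clk=1 w3=1 w2=1 w9=1 w1=0 w8=0
t8.Δ3 w7=0 w5=1 clk=1 w3=1 w2=1 w9=0 w1=0 w8=0
t8.Δ4 w7=0 w5=1 clk=1 w3=0 w2=1 w9=0 w1=0 w8=0
t9.Δ0 w7=0 w5=1 clk=1 w3=0 w2=1 w9=0 w1=0 w8=0
t9.Δ1 w7=0 w5=1 clk=0 w3=0 w2=1 w9=0 w1=0 w8=0
t10.Δ0 w7=0 w5=1 clk=0 w3=0 w2=1 w9=0 w1=0 w8=0
t10.Δ1 w7=0 w5=1 clk=1 w3=0 w2=1 w9=0 w1=0 w8=0
t10.Δ2 w7=1 w5=1 clk=1 w3=0 w2=1 w9=0 w1=0 w8=0
t10.Δ3 w7=1 w5=1 clk=1 w3=0 w2=1 w9=1 w1=0 w8=0
t10.Δ4 w7=1 w5=1 clk=1 w3=1 w2=1 w9=1 w1=0 w8=0
t11.Δ0 w7=1 w5=1 clk=1 w3=1 w2=1 w9=1 w1=0 w8=0
t11.Δ1 w7=1 w5=1 clk=0 w3=1 w2=1 w9=1 w1=0 w8=0
t12.Δ0 w7=1 w5=1 clk=0 w3=1 w2=1 w9=1 w1=0 w8=0
t12.Δ1 w7=1 w5=1 clk=1 w3=1 w2=1 w9=1 w1=0 w8=0
t12.Δ2 w7=0 w5=1 clk=1 w3=1 w2=1 w9=1 w1=0 w8=0
t12.Δ3 w7=0 w5=1 clk=1 w3=1 w2=1 w9=0 w1=0 w8=0
t12.Δ4 w7=0 w5=1 clk=1 w3=0 w2=1 w9=0 w1=0 w8=0
t13.Δ0 w7=0 w5=1 clk=1 w3=0 w2=1 w9=0 w1=0 w8=0
t13.Δ1 w7=0 w5=1 clk=0 w3=0 w2=1 w9=0 w1=0 w8=0
t14.Δ0 w7=0 w5=1 clk=0 w3=0 w2=1 w9=0 w1=0 w8=0
t14.Δ1 w7=0 w5=1 clk=1 w3=0 w2=1 w9=0 w1=0 w8=0
t14.Δ2 w7=1 w5=1 clk=1 w3=0 w2=1 w9=0 w1=0 w8=0
t14.Δ3 w7=1 w5=1 clk=1 w3=0 w2=1 w9=1 w1=0 w8=0
t14.Δ4 w7=1 w5=1 clk=1 w3=1 w2=1 w9=1 w1=0 w8=0

0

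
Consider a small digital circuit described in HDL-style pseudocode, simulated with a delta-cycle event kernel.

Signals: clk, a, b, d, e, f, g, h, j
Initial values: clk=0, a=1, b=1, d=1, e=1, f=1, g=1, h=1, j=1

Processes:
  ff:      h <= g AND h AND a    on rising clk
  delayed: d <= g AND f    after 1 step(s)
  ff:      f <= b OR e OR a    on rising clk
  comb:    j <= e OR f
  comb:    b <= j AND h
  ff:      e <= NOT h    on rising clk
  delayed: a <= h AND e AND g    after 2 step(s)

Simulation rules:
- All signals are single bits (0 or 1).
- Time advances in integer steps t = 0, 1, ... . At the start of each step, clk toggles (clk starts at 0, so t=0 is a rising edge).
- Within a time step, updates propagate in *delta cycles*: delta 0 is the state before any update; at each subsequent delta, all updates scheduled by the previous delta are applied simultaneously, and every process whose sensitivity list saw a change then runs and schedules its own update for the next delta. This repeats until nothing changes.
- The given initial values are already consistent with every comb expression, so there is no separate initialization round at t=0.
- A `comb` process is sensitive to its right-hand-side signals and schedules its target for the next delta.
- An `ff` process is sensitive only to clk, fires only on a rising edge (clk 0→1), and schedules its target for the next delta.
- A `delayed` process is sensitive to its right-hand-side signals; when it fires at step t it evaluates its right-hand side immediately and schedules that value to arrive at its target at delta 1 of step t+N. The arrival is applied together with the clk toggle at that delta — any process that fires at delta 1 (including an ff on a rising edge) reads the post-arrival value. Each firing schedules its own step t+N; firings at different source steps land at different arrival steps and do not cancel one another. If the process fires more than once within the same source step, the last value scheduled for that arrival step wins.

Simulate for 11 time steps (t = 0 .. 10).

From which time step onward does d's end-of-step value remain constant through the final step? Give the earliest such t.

7

t=0 Δ0: d=1 g=1 j=1 f=1 clk=0 e=1 b=1 h=1 a=1
  Δ1: clk:0→1
  Δ2: e:1→0
  (2Δ to stable)
t=1 Δ0: d=1 g=1 j=1 f=1 clk=1 e=0 b=1 h=1 a=1
  Δ1: clk:1→0
  (1Δ to stable)
t=2 Δ0: d=1 g=1 j=1 f=1 clk=0 e=0 b=1 h=1 a=1
  Δ1: clk:0→1, a:1→0
  Δ2: h:1→0
  Δ3: b:1→0
  (3Δ to stable)
t=3 Δ0: d=1 g=1 j=1 f=1 clk=1 e=0 b=0 h=0 a=0
  Δ1: clk:1→0
  (1Δ to stable)
t=4 Δ0: d=1 g=1 j=1 f=1 clk=0 e=0 b=0 h=0 a=0
  Δ1: clk:0→1
  Δ2: f:1→0, e:0→1
  (2Δ to stable)
t=5 Δ0: d=1 g=1 j=1 f=0 clk=1 e=1 b=0 h=0 a=0
  Δ1: d:1→0, clk:1→0
  (1Δ to stable)
t=6 Δ0: d=0 g=1 j=1 f=0 clk=0 e=1 b=0 h=0 a=0
  Δ1: clk:0→1
  Δ2: f:0→1
  (2Δ to stable)
t=7 Δ0: d=0 g=1 j=1 f=1 clk=1 e=1 b=0 h=0 a=0
  Δ1: d:0→1, clk:1→0
  (1Δ to stable)
t=8 Δ0: d=1 g=1 j=1 f=1 clk=0 e=1 b=0 h=0 a=0
  Δ1: clk:0→1
  (1Δ to stable)
t=9 Δ0: d=1 g=1 j=1 f=1 clk=1 e=1 b=0 h=0 a=0
  Δ1: clk:1→0
  (1Δ to stable)
t=10 Δ0: d=1 g=1 j=1 f=1 clk=0 e=1 b=0 h=0 a=0
  Δ1: clk:0→1
  (1Δ to stable)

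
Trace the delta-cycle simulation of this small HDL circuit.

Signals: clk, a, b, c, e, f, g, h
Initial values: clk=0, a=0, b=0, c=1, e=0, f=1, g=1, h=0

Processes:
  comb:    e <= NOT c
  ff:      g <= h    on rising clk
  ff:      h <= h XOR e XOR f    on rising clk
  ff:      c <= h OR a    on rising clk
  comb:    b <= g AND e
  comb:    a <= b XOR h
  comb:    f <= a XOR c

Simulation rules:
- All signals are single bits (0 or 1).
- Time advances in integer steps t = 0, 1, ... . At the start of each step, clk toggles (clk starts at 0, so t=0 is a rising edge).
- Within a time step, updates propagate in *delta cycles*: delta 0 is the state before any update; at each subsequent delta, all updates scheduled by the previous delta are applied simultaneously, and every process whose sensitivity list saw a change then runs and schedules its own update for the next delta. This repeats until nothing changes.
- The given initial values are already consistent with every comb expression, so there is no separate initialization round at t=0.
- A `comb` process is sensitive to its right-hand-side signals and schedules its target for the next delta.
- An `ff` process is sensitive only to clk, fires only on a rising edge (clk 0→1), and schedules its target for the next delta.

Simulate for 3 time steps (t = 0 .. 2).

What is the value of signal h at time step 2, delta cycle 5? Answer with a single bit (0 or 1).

[bits: clk,a,h,g,e,c,b,f]
t=0: Δ0=00010101 Δ1=10010101 Δ2=10100001 Δ3=11101000 Δ4=11101001 | 4Δ
t=1: Δ0=11101001 Δ1=01101001 | 1Δ
t=2: Δ0=01101001 Δ1=11101001 Δ2=11111101 Δ3=11110110 Δ4=10110100 Δ5=11110101 Δ6=11110100 | 6Δ

1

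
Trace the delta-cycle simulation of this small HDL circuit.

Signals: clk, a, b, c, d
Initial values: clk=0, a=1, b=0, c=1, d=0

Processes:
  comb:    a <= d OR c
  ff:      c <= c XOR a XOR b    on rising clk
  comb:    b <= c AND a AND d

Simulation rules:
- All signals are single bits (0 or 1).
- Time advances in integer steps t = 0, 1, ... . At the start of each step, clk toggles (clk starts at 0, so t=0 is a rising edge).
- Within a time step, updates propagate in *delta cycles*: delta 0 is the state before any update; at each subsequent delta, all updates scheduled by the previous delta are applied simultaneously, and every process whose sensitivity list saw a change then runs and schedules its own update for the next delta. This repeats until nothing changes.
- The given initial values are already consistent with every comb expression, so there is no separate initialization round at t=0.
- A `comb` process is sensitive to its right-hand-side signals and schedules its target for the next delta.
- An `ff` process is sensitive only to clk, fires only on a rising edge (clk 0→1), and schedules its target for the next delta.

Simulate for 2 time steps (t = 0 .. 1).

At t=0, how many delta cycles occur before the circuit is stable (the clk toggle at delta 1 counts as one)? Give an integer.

3

[bits: d,c,a,clk,b]
t=0: Δ0=01100 Δ1=01110 Δ2=00110 Δ3=00010 | 3Δ
t=1: Δ0=00010 Δ1=00000 | 1Δ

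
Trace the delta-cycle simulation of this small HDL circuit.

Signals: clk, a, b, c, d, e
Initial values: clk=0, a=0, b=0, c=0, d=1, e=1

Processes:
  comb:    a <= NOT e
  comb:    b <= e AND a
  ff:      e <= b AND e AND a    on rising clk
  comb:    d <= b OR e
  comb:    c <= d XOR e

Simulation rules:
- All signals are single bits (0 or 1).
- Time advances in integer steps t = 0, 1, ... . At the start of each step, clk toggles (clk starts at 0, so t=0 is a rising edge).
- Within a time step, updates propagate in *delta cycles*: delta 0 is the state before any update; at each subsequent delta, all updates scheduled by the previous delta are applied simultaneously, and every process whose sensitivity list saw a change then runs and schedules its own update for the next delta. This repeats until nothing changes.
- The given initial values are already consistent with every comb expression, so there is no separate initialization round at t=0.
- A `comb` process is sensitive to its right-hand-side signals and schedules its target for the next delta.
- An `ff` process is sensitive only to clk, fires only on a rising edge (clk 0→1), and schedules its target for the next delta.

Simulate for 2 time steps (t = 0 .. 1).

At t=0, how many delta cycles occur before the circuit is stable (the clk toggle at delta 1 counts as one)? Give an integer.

t0.Δ0 a=0 d=1 b=0 e=1 c=0 clk=0
t0.Δ1 a=0 d=1 b=0 e=1 c=0 clk=1
t0.Δ2 a=0 d=1 b=0 e=0 c=0 clk=1
t0.Δ3 a=1 d=0 b=0 e=0 c=1 clk=1
t0.Δ4 a=1 d=0 b=0 e=0 c=0 clk=1
t1.Δ0 a=1 d=0 b=0 e=0 c=0 clk=1
t1.Δ1 a=1 d=0 b=0 e=0 c=0 clk=0

4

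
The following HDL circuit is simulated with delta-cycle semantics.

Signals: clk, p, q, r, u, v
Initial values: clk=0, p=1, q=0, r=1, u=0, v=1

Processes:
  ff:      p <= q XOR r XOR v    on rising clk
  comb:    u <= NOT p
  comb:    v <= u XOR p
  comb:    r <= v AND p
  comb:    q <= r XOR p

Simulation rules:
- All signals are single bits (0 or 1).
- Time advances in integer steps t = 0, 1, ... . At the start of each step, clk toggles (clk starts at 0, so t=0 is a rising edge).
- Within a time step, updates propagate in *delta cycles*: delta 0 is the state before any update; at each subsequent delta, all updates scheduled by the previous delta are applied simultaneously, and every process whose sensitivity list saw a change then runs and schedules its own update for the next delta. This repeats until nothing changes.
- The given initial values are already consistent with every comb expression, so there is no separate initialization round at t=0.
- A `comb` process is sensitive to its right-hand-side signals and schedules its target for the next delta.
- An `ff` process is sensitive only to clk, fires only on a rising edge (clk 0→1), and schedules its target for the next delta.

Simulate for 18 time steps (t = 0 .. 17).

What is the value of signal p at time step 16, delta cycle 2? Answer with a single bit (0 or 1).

0

t=0 Δ0: clk=0 p=1 r=1 v=1 q=0 u=0
  Δ1: clk:0→1
  Δ2: p:1→0
  Δ3: r:1→0, v:1→0, q:0→1, u:0→1
  Δ4: v:0→1, q:1→0
  (4Δ to stable)
t=1 Δ0: clk=1 p=0 r=0 v=1 q=0 u=1
  Δ1: clk:1→0
  (1Δ to stable)
t=2 Δ0: clk=0 p=0 r=0 v=1 q=0 u=1
  Δ1: clk:0→1
  Δ2: p:0→1
  Δ3: r:0→1, v:1→0, q:0→1, u:1→0
  Δ4: r:1→0, v:0→1, q:1→0
  Δ5: r:0→1, q:0→1
  Δ6: q:1→0
  (6Δ to stable)
t=3 Δ0: clk=1 p=1 r=1 v=1 q=0 u=0
  Δ1: clk:1→0
  (1Δ to stable)
t=4 Δ0: clk=0 p=1 r=1 v=1 q=0 u=0
  Δ1: clk:0→1
  Δ2: p:1→0
  Δ3: r:1→0, v:1→0, q:0→1, u:0→1
  Δ4: v:0→1, q:1→0
  (4Δ to stable)
t=5 Δ0: clk=1 p=0 r=0 v=1 q=0 u=1
  Δ1: clk:1→0
  (1Δ to stable)
t=6 Δ0: clk=0 p=0 r=0 v=1 q=0 u=1
  Δ1: clk:0→1
  Δ2: p:0→1
  Δ3: r:0→1, v:1→0, q:0→1, u:1→0
  Δ4: r:1→0, v:0→1, q:1→0
  Δ5: r:0→1, q:0→1
  Δ6: q:1→0
  (6Δ to stable)
t=7 Δ0: clk=1 p=1 r=1 v=1 q=0 u=0
  Δ1: clk:1→0
  (1Δ to stable)
t=8 Δ0: clk=0 p=1 r=1 v=1 q=0 u=0
  Δ1: clk:0→1
  Δ2: p:1→0
  Δ3: r:1→0, v:1→0, q:0→1, u:0→1
  Δ4: v:0→1, q:1→0
  (4Δ to stable)
t=9 Δ0: clk=1 p=0 r=0 v=1 q=0 u=1
  Δ1: clk:1→0
  (1Δ to stable)
t=10 Δ0: clk=0 p=0 r=0 v=1 q=0 u=1
  Δ1: clk:0→1
  Δ2: p:0→1
  Δ3: r:0→1, v:1→0, q:0→1, u:1→0
  Δ4: r:1→0, v:0→1, q:1→0
  Δ5: r:0→1, q:0→1
  Δ6: q:1→0
  (6Δ to stable)
t=11 Δ0: clk=1 p=1 r=1 v=1 q=0 u=0
  Δ1: clk:1→0
  (1Δ to stable)
t=12 Δ0: clk=0 p=1 r=1 v=1 q=0 u=0
  Δ1: clk:0→1
  Δ2: p:1→0
  Δ3: r:1→0, v:1→0, q:0→1, u:0→1
  Δ4: v:0→1, q:1→0
  (4Δ to stable)
t=13 Δ0: clk=1 p=0 r=0 v=1 q=0 u=1
  Δ1: clk:1→0
  (1Δ to stable)
t=14 Δ0: clk=0 p=0 r=0 v=1 q=0 u=1
  Δ1: clk:0→1
  Δ2: p:0→1
  Δ3: r:0→1, v:1→0, q:0→1, u:1→0
  Δ4: r:1→0, v:0→1, q:1→0
  Δ5: r:0→1, q:0→1
  Δ6: q:1→0
  (6Δ to stable)
t=15 Δ0: clk=1 p=1 r=1 v=1 q=0 u=0
  Δ1: clk:1→0
  (1Δ to stable)
t=16 Δ0: clk=0 p=1 r=1 v=1 q=0 u=0
  Δ1: clk:0→1
  Δ2: p:1→0
  Δ3: r:1→0, v:1→0, q:0→1, u:0→1
  Δ4: v:0→1, q:1→0
  (4Δ to stable)
t=17 Δ0: clk=1 p=0 r=0 v=1 q=0 u=1
  Δ1: clk:1→0
  (1Δ to stable)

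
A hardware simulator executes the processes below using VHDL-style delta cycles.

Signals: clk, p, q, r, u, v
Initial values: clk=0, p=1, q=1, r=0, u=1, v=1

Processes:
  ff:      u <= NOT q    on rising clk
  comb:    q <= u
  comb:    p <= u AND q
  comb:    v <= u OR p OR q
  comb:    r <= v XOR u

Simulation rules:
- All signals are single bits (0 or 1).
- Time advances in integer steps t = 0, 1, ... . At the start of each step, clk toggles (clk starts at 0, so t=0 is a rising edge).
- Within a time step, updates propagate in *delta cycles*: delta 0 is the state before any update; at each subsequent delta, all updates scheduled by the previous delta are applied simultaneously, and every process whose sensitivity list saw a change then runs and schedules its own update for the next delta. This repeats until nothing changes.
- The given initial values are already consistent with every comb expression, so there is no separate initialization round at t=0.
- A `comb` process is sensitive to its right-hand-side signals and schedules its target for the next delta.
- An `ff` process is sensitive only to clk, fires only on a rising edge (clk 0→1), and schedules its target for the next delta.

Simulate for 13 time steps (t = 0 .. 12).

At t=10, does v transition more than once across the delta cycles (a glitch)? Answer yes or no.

t=0 Δ0: r=0 p=1 u=1 clk=0 q=1 v=1
  Δ1: clk:0→1
  Δ2: u:1→0
  Δ3: r:0→1, p:1→0, q:1→0
  Δ4: v:1→0
  Δ5: r:1→0
  (5Δ to stable)
t=1 Δ0: r=0 p=0 u=0 clk=1 q=0 v=0
  Δ1: clk:1→0
  (1Δ to stable)
t=2 Δ0: r=0 p=0 u=0 clk=0 q=0 v=0
  Δ1: clk:0→1
  Δ2: u:0→1
  Δ3: r:0→1, q:0→1, v:0→1
  Δ4: r:1→0, p:0→1
  (4Δ to stable)
t=3 Δ0: r=0 p=1 u=1 clk=1 q=1 v=1
  Δ1: clk:1→0
  (1Δ to stable)
t=4 Δ0: r=0 p=1 u=1 clk=0 q=1 v=1
  Δ1: clk:0→1
  Δ2: u:1→0
  Δ3: r:0→1, p:1→0, q:1→0
  Δ4: v:1→0
  Δ5: r:1→0
  (5Δ to stable)
t=5 Δ0: r=0 p=0 u=0 clk=1 q=0 v=0
  Δ1: clk:1→0
  (1Δ to stable)
t=6 Δ0: r=0 p=0 u=0 clk=0 q=0 v=0
  Δ1: clk:0→1
  Δ2: u:0→1
  Δ3: r:0→1, q:0→1, v:0→1
  Δ4: r:1→0, p:0→1
  (4Δ to stable)
t=7 Δ0: r=0 p=1 u=1 clk=1 q=1 v=1
  Δ1: clk:1→0
  (1Δ to stable)
t=8 Δ0: r=0 p=1 u=1 clk=0 q=1 v=1
  Δ1: clk:0→1
  Δ2: u:1→0
  Δ3: r:0→1, p:1→0, q:1→0
  Δ4: v:1→0
  Δ5: r:1→0
  (5Δ to stable)
t=9 Δ0: r=0 p=0 u=0 clk=1 q=0 v=0
  Δ1: clk:1→0
  (1Δ to stable)
t=10 Δ0: r=0 p=0 u=0 clk=0 q=0 v=0
  Δ1: clk:0→1
  Δ2: u:0→1
  Δ3: r:0→1, q:0→1, v:0→1
  Δ4: r:1→0, p:0→1
  (4Δ to stable)
t=11 Δ0: r=0 p=1 u=1 clk=1 q=1 v=1
  Δ1: clk:1→0
  (1Δ to stable)
t=12 Δ0: r=0 p=1 u=1 clk=0 q=1 v=1
  Δ1: clk:0→1
  Δ2: u:1→0
  Δ3: r:0→1, p:1→0, q:1→0
  Δ4: v:1→0
  Δ5: r:1→0
  (5Δ to stable)

no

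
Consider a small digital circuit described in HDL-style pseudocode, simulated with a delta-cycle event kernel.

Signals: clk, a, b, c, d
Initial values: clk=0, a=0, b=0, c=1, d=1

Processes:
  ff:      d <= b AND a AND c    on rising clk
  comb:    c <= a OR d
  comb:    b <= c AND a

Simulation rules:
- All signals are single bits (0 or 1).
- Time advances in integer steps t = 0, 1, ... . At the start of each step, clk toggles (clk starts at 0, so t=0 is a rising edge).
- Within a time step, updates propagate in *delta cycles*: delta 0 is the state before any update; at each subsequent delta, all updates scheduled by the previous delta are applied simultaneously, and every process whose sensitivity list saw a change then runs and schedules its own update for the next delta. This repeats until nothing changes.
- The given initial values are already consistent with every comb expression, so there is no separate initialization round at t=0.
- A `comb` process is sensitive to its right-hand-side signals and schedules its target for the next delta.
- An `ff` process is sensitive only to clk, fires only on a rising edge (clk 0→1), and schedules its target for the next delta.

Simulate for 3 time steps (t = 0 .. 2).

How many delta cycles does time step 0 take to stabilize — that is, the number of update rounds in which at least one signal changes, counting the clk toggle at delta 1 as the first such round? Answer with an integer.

3

t0.Δ0 b=0 d=1 c=1 a=0 clk=0
t0.Δ1 b=0 d=1 c=1 a=0 clk=1
t0.Δ2 b=0 d=0 c=1 a=0 clk=1
t0.Δ3 b=0 d=0 c=0 a=0 clk=1
t1.Δ0 b=0 d=0 c=0 a=0 clk=1
t1.Δ1 b=0 d=0 c=0 a=0 clk=0
t2.Δ0 b=0 d=0 c=0 a=0 clk=0
t2.Δ1 b=0 d=0 c=0 a=0 clk=1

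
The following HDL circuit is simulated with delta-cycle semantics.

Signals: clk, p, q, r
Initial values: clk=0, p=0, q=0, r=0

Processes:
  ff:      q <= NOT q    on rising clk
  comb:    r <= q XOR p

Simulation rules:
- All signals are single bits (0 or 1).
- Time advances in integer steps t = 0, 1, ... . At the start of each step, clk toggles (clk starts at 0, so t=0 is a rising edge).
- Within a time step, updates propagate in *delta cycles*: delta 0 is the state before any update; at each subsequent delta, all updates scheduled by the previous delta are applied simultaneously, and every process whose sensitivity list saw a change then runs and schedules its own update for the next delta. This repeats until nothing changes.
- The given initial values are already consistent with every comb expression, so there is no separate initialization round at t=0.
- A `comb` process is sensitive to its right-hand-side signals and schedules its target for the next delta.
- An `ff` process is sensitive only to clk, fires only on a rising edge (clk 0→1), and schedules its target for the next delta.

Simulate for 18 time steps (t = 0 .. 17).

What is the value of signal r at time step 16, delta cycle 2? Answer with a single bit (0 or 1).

t0.Δ0 q=0 clk=0 p=0 r=0
t0.Δ1 q=0 clk=1 p=0 r=0
t0.Δ2 q=1 clk=1 p=0 r=0
t0.Δ3 q=1 clk=1 p=0 r=1
t1.Δ0 q=1 clk=1 p=0 r=1
t1.Δ1 q=1 clk=0 p=0 r=1
t2.Δ0 q=1 clk=0 p=0 r=1
t2.Δ1 q=1 clk=1 p=0 r=1
t2.Δ2 q=0 clk=1 p=0 r=1
t2.Δ3 q=0 clk=1 p=0 r=0
t3.Δ0 q=0 clk=1 p=0 r=0
t3.Δ1 q=0 clk=0 p=0 r=0
t4.Δ0 q=0 clk=0 p=0 r=0
t4.Δ1 q=0 clk=1 p=0 r=0
t4.Δ2 q=1 clk=1 p=0 r=0
t4.Δ3 q=1 clk=1 p=0 r=1
t5.Δ0 q=1 clk=1 p=0 r=1
t5.Δ1 q=1 clk=0 p=0 r=1
t6.Δ0 q=1 clk=0 p=0 r=1
t6.Δ1 q=1 clk=1 p=0 r=1
t6.Δ2 q=0 clk=1 p=0 r=1
t6.Δ3 q=0 clk=1 p=0 r=0
t7.Δ0 q=0 clk=1 p=0 r=0
t7.Δ1 q=0 clk=0 p=0 r=0
t8.Δ0 q=0 clk=0 p=0 r=0
t8.Δ1 q=0 clk=1 p=0 r=0
t8.Δ2 q=1 clk=1 p=0 r=0
t8.Δ3 q=1 clk=1 p=0 r=1
t9.Δ0 q=1 clk=1 p=0 r=1
t9.Δ1 q=1 clk=0 p=0 r=1
t10.Δ0 q=1 clk=0 p=0 r=1
t10.Δ1 q=1 clk=1 p=0 r=1
t10.Δ2 q=0 clk=1 p=0 r=1
t10.Δ3 q=0 clk=1 p=0 r=0
t11.Δ0 q=0 clk=1 p=0 r=0
t11.Δ1 q=0 clk=0 p=0 r=0
t12.Δ0 q=0 clk=0 p=0 r=0
t12.Δ1 q=0 clk=1 p=0 r=0
t12.Δ2 q=1 clk=1 p=0 r=0
t12.Δ3 q=1 clk=1 p=0 r=1
t13.Δ0 q=1 clk=1 p=0 r=1
t13.Δ1 q=1 clk=0 p=0 r=1
t14.Δ0 q=1 clk=0 p=0 r=1
t14.Δ1 q=1 clk=1 p=0 r=1
t14.Δ2 q=0 clk=1 p=0 r=1
t14.Δ3 q=0 clk=1 p=0 r=0
t15.Δ0 q=0 clk=1 p=0 r=0
t15.Δ1 q=0 clk=0 p=0 r=0
t16.Δ0 q=0 clk=0 p=0 r=0
t16.Δ1 q=0 clk=1 p=0 r=0
t16.Δ2 q=1 clk=1 p=0 r=0
t16.Δ3 q=1 clk=1 p=0 r=1
t17.Δ0 q=1 clk=1 p=0 r=1
t17.Δ1 q=1 clk=0 p=0 r=1

0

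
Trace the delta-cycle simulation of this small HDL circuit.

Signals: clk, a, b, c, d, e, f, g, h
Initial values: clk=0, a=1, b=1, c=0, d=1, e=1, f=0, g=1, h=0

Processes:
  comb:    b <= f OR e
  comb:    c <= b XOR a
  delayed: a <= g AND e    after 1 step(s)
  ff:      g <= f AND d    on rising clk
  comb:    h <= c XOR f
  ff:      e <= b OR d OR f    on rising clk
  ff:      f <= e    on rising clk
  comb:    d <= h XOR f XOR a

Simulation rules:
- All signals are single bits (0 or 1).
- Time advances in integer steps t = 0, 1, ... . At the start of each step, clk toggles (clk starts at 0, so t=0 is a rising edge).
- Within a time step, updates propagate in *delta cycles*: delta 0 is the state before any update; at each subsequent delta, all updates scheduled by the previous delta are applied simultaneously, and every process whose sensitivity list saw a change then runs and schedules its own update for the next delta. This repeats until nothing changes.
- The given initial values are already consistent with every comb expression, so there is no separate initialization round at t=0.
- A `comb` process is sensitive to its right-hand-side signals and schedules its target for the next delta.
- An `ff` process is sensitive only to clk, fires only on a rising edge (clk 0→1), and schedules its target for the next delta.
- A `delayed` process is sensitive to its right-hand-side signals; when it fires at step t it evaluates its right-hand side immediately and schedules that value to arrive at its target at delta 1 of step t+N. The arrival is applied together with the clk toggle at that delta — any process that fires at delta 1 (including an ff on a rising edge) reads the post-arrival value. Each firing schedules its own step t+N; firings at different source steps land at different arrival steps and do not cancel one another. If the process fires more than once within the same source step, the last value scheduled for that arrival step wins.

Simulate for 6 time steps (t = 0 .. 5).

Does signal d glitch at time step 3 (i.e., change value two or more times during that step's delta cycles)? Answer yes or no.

yes

[bits: e,a,c,f,clk,d,h,g,b]
t=0: Δ0=110001011 Δ1=110011011 Δ2=110111001 Δ3=110110101 Δ4=110111101 | 4Δ
t=1: Δ0=110111101 Δ1=100101101 Δ2=101100101 Δ3=101100001 Δ4=101101001 | 4Δ
t=2: Δ0=101101001 Δ1=101111001 Δ2=101111011 | 2Δ
t=3: Δ0=101111011 Δ1=111101011 Δ2=110100011 Δ3=110100111 Δ4=110101111 | 4Δ
t=4: Δ0=110101111 Δ1=110111111 | 1Δ
t=5: Δ0=110111111 Δ1=110101111 | 1Δ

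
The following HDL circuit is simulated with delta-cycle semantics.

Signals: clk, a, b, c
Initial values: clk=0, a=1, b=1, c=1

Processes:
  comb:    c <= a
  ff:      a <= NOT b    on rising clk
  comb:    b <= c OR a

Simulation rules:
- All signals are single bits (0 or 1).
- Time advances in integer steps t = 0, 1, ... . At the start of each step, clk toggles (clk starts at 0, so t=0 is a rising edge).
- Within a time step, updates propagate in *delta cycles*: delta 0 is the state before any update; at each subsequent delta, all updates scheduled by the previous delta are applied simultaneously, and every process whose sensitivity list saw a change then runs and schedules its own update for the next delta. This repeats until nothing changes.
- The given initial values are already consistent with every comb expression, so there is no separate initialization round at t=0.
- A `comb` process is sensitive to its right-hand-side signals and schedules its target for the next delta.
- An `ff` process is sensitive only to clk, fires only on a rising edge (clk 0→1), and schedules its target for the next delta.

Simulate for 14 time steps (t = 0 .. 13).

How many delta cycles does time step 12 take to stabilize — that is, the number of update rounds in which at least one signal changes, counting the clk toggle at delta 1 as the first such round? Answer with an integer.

t0.Δ0 c=1 clk=0 b=1 a=1
t0.Δ1 c=1 clk=1 b=1 a=1
t0.Δ2 c=1 clk=1 b=1 a=0
t0.Δ3 c=0 clk=1 b=1 a=0
t0.Δ4 c=0 clk=1 b=0 a=0
t1.Δ0 c=0 clk=1 b=0 a=0
t1.Δ1 c=0 clk=0 b=0 a=0
t2.Δ0 c=0 clk=0 b=0 a=0
t2.Δ1 c=0 clk=1 b=0 a=0
t2.Δ2 c=0 clk=1 b=0 a=1
t2.Δ3 c=1 clk=1 b=1 a=1
t3.Δ0 c=1 clk=1 b=1 a=1
t3.Δ1 c=1 clk=0 b=1 a=1
t4.Δ0 c=1 clk=0 b=1 a=1
t4.Δ1 c=1 clk=1 b=1 a=1
t4.Δ2 c=1 clk=1 b=1 a=0
t4.Δ3 c=0 clk=1 b=1 a=0
t4.Δ4 c=0 clk=1 b=0 a=0
t5.Δ0 c=0 clk=1 b=0 a=0
t5.Δ1 c=0 clk=0 b=0 a=0
t6.Δ0 c=0 clk=0 b=0 a=0
t6.Δ1 c=0 clk=1 b=0 a=0
t6.Δ2 c=0 clk=1 b=0 a=1
t6.Δ3 c=1 clk=1 b=1 a=1
t7.Δ0 c=1 clk=1 b=1 a=1
t7.Δ1 c=1 clk=0 b=1 a=1
t8.Δ0 c=1 clk=0 b=1 a=1
t8.Δ1 c=1 clk=1 b=1 a=1
t8.Δ2 c=1 clk=1 b=1 a=0
t8.Δ3 c=0 clk=1 b=1 a=0
t8.Δ4 c=0 clk=1 b=0 a=0
t9.Δ0 c=0 clk=1 b=0 a=0
t9.Δ1 c=0 clk=0 b=0 a=0
t10.Δ0 c=0 clk=0 b=0 a=0
t10.Δ1 c=0 clk=1 b=0 a=0
t10.Δ2 c=0 clk=1 b=0 a=1
t10.Δ3 c=1 clk=1 b=1 a=1
t11.Δ0 c=1 clk=1 b=1 a=1
t11.Δ1 c=1 clk=0 b=1 a=1
t12.Δ0 c=1 clk=0 b=1 a=1
t12.Δ1 c=1 clk=1 b=1 a=1
t12.Δ2 c=1 clk=1 b=1 a=0
t12.Δ3 c=0 clk=1 b=1 a=0
t12.Δ4 c=0 clk=1 b=0 a=0
t13.Δ0 c=0 clk=1 b=0 a=0
t13.Δ1 c=0 clk=0 b=0 a=0

4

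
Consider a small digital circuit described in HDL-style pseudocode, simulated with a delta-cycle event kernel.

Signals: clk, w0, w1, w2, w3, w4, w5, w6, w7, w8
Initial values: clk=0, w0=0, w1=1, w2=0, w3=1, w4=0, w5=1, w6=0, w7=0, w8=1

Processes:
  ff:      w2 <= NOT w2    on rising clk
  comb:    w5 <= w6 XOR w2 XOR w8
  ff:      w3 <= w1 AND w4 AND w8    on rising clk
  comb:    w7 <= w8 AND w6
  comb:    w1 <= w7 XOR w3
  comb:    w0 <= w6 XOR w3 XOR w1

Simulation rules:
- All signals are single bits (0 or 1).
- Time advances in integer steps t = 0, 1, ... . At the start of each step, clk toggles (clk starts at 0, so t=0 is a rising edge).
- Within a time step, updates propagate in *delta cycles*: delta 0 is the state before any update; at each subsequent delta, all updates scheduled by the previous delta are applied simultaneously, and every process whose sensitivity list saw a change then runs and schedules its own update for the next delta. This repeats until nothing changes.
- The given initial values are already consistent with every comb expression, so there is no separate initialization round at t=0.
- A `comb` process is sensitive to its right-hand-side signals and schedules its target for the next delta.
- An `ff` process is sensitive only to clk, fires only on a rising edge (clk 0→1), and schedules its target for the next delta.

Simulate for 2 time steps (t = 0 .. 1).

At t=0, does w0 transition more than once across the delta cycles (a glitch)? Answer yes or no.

yes

t=0 Δ0: w4=0 w2=0 w3=1 w5=1 w6=0 w8=1 w0=0 clk=0 w7=0 w1=1
  Δ1: clk:0→1
  Δ2: w2:0→1, w3:1→0
  Δ3: w5:1→0, w0:0→1, w1:1→0
  Δ4: w0:1→0
  (4Δ to stable)
t=1 Δ0: w4=0 w2=1 w3=0 w5=0 w6=0 w8=1 w0=0 clk=1 w7=0 w1=0
  Δ1: clk:1→0
  (1Δ to stable)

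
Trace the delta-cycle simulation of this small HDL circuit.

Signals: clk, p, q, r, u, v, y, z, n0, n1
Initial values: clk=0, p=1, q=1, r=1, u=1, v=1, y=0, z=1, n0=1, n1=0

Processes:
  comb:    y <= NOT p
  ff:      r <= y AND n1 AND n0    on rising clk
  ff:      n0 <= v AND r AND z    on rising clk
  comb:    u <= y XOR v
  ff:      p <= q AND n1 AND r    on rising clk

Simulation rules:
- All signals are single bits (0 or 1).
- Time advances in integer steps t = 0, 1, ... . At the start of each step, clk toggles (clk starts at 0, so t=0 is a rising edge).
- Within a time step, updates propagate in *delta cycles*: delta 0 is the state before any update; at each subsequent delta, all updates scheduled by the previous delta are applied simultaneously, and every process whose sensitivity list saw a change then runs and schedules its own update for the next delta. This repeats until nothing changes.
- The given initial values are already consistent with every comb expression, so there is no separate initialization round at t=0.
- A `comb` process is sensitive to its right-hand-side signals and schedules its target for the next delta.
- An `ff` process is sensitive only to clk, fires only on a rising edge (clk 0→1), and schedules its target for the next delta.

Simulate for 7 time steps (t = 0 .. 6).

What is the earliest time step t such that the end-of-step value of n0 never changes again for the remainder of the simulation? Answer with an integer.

2

t=0 Δ0: n1=0 clk=0 z=1 r=1 y=0 u=1 p=1 v=1 n0=1 q=1
  Δ1: clk:0→1
  Δ2: r:1→0, p:1→0
  Δ3: y:0→1
  Δ4: u:1→0
  (4Δ to stable)
t=1 Δ0: n1=0 clk=1 z=1 r=0 y=1 u=0 p=0 v=1 n0=1 q=1
  Δ1: clk:1→0
  (1Δ to stable)
t=2 Δ0: n1=0 clk=0 z=1 r=0 y=1 u=0 p=0 v=1 n0=1 q=1
  Δ1: clk:0→1
  Δ2: n0:1→0
  (2Δ to stable)
t=3 Δ0: n1=0 clk=1 z=1 r=0 y=1 u=0 p=0 v=1 n0=0 q=1
  Δ1: clk:1→0
  (1Δ to stable)
t=4 Δ0: n1=0 clk=0 z=1 r=0 y=1 u=0 p=0 v=1 n0=0 q=1
  Δ1: clk:0→1
  (1Δ to stable)
t=5 Δ0: n1=0 clk=1 z=1 r=0 y=1 u=0 p=0 v=1 n0=0 q=1
  Δ1: clk:1→0
  (1Δ to stable)
t=6 Δ0: n1=0 clk=0 z=1 r=0 y=1 u=0 p=0 v=1 n0=0 q=1
  Δ1: clk:0→1
  (1Δ to stable)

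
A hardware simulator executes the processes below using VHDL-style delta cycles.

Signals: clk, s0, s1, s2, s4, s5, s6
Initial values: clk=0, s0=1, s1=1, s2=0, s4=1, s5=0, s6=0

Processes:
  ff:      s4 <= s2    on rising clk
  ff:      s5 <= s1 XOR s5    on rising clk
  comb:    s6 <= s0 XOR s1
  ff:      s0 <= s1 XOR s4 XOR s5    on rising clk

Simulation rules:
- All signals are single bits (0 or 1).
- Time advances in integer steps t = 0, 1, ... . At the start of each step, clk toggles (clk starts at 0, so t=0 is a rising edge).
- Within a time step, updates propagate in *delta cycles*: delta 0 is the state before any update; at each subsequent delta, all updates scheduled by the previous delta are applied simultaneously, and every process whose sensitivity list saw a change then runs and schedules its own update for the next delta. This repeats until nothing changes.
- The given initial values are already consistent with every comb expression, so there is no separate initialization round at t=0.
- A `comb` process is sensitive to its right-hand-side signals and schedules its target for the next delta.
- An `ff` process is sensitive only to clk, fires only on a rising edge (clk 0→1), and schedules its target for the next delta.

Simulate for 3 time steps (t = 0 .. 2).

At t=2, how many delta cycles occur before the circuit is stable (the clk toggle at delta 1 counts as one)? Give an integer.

t=0 Δ0: s4=1 s6=0 s5=0 s0=1 s2=0 clk=0 s1=1
  Δ1: clk:0→1
  Δ2: s4:1→0, s5:0→1, s0:1→0
  Δ3: s6:0→1
  (3Δ to stable)
t=1 Δ0: s4=0 s6=1 s5=1 s0=0 s2=0 clk=1 s1=1
  Δ1: clk:1→0
  (1Δ to stable)
t=2 Δ0: s4=0 s6=1 s5=1 s0=0 s2=0 clk=0 s1=1
  Δ1: clk:0→1
  Δ2: s5:1→0
  (2Δ to stable)

2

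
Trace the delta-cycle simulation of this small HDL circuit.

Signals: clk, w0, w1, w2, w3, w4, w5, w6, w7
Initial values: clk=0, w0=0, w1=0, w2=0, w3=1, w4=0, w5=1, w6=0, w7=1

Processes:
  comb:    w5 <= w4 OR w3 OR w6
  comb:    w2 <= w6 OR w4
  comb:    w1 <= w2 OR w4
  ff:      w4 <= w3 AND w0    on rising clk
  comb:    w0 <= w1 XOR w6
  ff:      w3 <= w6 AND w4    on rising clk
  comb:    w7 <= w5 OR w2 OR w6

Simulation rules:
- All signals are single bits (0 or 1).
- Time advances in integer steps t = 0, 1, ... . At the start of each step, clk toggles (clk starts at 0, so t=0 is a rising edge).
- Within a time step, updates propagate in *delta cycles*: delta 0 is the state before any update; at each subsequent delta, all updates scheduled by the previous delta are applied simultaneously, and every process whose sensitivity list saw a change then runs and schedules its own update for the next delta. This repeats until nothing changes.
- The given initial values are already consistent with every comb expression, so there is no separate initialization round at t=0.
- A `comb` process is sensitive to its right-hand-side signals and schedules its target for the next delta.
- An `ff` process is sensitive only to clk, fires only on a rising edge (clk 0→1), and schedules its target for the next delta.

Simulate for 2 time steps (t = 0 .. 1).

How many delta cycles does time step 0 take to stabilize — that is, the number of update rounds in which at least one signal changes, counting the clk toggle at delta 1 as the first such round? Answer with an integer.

4

t=0 Δ0: clk=0 w3=1 w6=0 w0=0 w5=1 w7=1 w2=0 w1=0 w4=0
  Δ1: clk:0→1
  Δ2: w3:1→0
  Δ3: w5:1→0
  Δ4: w7:1→0
  (4Δ to stable)
t=1 Δ0: clk=1 w3=0 w6=0 w0=0 w5=0 w7=0 w2=0 w1=0 w4=0
  Δ1: clk:1→0
  (1Δ to stable)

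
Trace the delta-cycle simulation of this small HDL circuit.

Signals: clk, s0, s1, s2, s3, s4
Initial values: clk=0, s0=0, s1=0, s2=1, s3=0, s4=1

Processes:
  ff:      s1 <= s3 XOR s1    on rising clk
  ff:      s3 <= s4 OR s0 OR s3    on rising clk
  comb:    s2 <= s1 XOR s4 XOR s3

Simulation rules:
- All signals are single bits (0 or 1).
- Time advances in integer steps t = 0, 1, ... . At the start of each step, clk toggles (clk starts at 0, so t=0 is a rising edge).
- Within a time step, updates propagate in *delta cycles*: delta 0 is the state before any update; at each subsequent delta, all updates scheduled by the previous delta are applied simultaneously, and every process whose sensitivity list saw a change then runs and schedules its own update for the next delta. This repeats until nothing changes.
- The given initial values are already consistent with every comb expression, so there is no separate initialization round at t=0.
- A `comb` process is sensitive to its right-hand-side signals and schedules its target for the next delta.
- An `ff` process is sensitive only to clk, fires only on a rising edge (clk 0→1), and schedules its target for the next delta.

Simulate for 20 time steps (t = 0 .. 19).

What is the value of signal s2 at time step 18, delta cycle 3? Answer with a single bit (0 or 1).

1

t=0 Δ0: s3=0 s2=1 s1=0 clk=0 s4=1 s0=0
  Δ1: clk:0→1
  Δ2: s3:0→1
  Δ3: s2:1→0
  (3Δ to stable)
t=1 Δ0: s3=1 s2=0 s1=0 clk=1 s4=1 s0=0
  Δ1: clk:1→0
  (1Δ to stable)
t=2 Δ0: s3=1 s2=0 s1=0 clk=0 s4=1 s0=0
  Δ1: clk:0→1
  Δ2: s1:0→1
  Δ3: s2:0→1
  (3Δ to stable)
t=3 Δ0: s3=1 s2=1 s1=1 clk=1 s4=1 s0=0
  Δ1: clk:1→0
  (1Δ to stable)
t=4 Δ0: s3=1 s2=1 s1=1 clk=0 s4=1 s0=0
  Δ1: clk:0→1
  Δ2: s1:1→0
  Δ3: s2:1→0
  (3Δ to stable)
t=5 Δ0: s3=1 s2=0 s1=0 clk=1 s4=1 s0=0
  Δ1: clk:1→0
  (1Δ to stable)
t=6 Δ0: s3=1 s2=0 s1=0 clk=0 s4=1 s0=0
  Δ1: clk:0→1
  Δ2: s1:0→1
  Δ3: s2:0→1
  (3Δ to stable)
t=7 Δ0: s3=1 s2=1 s1=1 clk=1 s4=1 s0=0
  Δ1: clk:1→0
  (1Δ to stable)
t=8 Δ0: s3=1 s2=1 s1=1 clk=0 s4=1 s0=0
  Δ1: clk:0→1
  Δ2: s1:1→0
  Δ3: s2:1→0
  (3Δ to stable)
t=9 Δ0: s3=1 s2=0 s1=0 clk=1 s4=1 s0=0
  Δ1: clk:1→0
  (1Δ to stable)
t=10 Δ0: s3=1 s2=0 s1=0 clk=0 s4=1 s0=0
  Δ1: clk:0→1
  Δ2: s1:0→1
  Δ3: s2:0→1
  (3Δ to stable)
t=11 Δ0: s3=1 s2=1 s1=1 clk=1 s4=1 s0=0
  Δ1: clk:1→0
  (1Δ to stable)
t=12 Δ0: s3=1 s2=1 s1=1 clk=0 s4=1 s0=0
  Δ1: clk:0→1
  Δ2: s1:1→0
  Δ3: s2:1→0
  (3Δ to stable)
t=13 Δ0: s3=1 s2=0 s1=0 clk=1 s4=1 s0=0
  Δ1: clk:1→0
  (1Δ to stable)
t=14 Δ0: s3=1 s2=0 s1=0 clk=0 s4=1 s0=0
  Δ1: clk:0→1
  Δ2: s1:0→1
  Δ3: s2:0→1
  (3Δ to stable)
t=15 Δ0: s3=1 s2=1 s1=1 clk=1 s4=1 s0=0
  Δ1: clk:1→0
  (1Δ to stable)
t=16 Δ0: s3=1 s2=1 s1=1 clk=0 s4=1 s0=0
  Δ1: clk:0→1
  Δ2: s1:1→0
  Δ3: s2:1→0
  (3Δ to stable)
t=17 Δ0: s3=1 s2=0 s1=0 clk=1 s4=1 s0=0
  Δ1: clk:1→0
  (1Δ to stable)
t=18 Δ0: s3=1 s2=0 s1=0 clk=0 s4=1 s0=0
  Δ1: clk:0→1
  Δ2: s1:0→1
  Δ3: s2:0→1
  (3Δ to stable)
t=19 Δ0: s3=1 s2=1 s1=1 clk=1 s4=1 s0=0
  Δ1: clk:1→0
  (1Δ to stable)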